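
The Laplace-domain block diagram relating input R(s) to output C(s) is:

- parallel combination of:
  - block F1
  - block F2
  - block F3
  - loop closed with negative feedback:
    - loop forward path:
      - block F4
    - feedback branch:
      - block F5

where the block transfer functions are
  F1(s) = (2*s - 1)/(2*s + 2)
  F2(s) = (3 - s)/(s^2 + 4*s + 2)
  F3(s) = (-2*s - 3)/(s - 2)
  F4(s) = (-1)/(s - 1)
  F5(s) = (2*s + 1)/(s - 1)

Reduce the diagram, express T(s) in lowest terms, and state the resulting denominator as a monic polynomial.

(1) apply the feedback formula to F4, F5 = (1 - s)/(s^2 - 4*s)
(2) sum the parallel branches F1, F2, F3, [F4/(1+F4*F5)] = (-2*s^6 - 19*s^5 + 36*s^4 + 206*s^3 + 184*s^2 + 68*s - 8)/(2*s^6 - 2*s^5 - 32*s^4 + 12*s^3 + 72*s^2 + 32*s)
No further cancellation is possible in the step-2 result, so that is T(s). Its denominator becomes monic after dividing by the leading coefficient 2.

Answer: s^6 - s^5 - 16*s^4 + 6*s^3 + 36*s^2 + 16*s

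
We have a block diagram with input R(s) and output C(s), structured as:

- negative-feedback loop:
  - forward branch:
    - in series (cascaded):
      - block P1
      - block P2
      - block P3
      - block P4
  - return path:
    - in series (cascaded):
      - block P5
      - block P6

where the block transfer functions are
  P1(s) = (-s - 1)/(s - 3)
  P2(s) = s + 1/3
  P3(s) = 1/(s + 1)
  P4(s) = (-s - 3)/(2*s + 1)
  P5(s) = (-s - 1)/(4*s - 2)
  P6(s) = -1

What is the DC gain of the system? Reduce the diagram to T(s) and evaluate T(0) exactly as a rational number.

1. cascade P1, P2, P3, P4, giving (3*s^2 + 10*s + 3)/(6*s^2 - 15*s - 9)
2. multiply P5, P6 (series), giving (s + 1)/(4*s - 2)
3. apply the feedback formula to (P1*P2*P3*P4), (P5*P6), giving (12*s^3 + 34*s^2 - 8*s - 6)/(27*s^3 - 59*s^2 + 7*s + 21)
The step-3 result is T(s). Setting s = 0: T(0) = -6/21 = -2/7.

Final answer: -2/7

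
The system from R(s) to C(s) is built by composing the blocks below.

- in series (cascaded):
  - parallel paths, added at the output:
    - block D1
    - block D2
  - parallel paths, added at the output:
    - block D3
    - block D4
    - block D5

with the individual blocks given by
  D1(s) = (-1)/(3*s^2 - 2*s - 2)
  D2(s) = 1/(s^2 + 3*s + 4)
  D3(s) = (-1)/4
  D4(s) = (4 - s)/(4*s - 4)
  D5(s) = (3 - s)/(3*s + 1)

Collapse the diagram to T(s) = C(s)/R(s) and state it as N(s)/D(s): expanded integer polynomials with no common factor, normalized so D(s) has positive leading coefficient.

Reducing step by step:

(1) parallel reduction of D1, D2: (2*s^2 - 5*s - 6)/(3*s^4 + 7*s^3 + 4*s^2 - 14*s - 8)
(2) combine D3, D4, D5 in parallel: (-10*s^2 + 29*s - 7)/(12*s^2 - 8*s - 4)
(3) series reduction of (D1+D2), (D3+D4+D5); the result is T(s) itself (integer coefficients, no common factor, positive leading denominator coefficient)

Answer: (-20*s^4 + 108*s^3 - 99*s^2 - 139*s + 42)/(36*s^6 + 60*s^5 - 20*s^4 - 228*s^3 + 120*s + 32)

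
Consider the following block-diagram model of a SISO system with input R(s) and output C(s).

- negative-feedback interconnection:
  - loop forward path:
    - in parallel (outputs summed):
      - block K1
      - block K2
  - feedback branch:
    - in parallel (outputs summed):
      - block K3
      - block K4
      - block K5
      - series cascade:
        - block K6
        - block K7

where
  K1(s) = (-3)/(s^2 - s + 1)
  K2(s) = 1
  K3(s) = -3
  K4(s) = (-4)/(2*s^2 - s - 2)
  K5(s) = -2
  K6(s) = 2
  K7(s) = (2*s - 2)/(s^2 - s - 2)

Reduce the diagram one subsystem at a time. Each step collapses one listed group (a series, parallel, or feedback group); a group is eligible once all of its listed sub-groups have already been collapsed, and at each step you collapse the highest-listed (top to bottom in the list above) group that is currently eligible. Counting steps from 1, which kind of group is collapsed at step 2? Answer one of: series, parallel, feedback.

Step 1. sum the parallel branches K1, K2
Step 2. reduce the series chain K6, K7
Step 3. combine K3, K4, K5, (K6*K7) in parallel
Step 4. feedback reduction of (K1+K2), (K3+K4+K5+(K6*K7))
The group at step 2 is a series group.

Therefore the answer is series.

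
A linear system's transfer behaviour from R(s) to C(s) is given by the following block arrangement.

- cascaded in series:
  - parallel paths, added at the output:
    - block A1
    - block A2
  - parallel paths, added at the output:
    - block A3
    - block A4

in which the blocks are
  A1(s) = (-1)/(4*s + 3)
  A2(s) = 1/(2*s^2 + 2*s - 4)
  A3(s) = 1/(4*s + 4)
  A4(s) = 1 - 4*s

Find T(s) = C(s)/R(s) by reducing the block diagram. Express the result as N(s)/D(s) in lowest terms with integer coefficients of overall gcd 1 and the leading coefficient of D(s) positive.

Reducing step by step:

1. sum the parallel branches A1, A2 = (-2*s^2 + 2*s + 7)/(8*s^3 + 14*s^2 - 10*s - 12)
2. add A3, A4 (parallel) = (-16*s^2 - 12*s + 5)/(4*s + 4)
3. cascade (A1+A2), (A3+A4), giving the overall T(s)

Answer: (32*s^4 - 8*s^3 - 146*s^2 - 74*s + 35)/(32*s^4 + 88*s^3 + 16*s^2 - 88*s - 48)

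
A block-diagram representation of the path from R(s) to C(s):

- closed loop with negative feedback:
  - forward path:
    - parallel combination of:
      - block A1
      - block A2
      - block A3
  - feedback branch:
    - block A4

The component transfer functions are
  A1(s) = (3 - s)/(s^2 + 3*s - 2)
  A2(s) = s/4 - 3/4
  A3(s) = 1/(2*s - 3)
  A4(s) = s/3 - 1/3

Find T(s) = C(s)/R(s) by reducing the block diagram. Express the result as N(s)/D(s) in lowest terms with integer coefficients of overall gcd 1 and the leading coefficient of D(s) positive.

(1) reduce the parallel group A1, A2, A3 gives (2*s^4 - 3*s^3 - 26*s^2 + 93*s - 62)/(8*s^3 + 12*s^2 - 52*s + 24)
(2) feedback reduction of (A1+A2+A3), A4 - this is the overall T(s), already in the required normalized form

Therefore the answer is (6*s^4 - 9*s^3 - 78*s^2 + 279*s - 186)/(2*s^5 - 5*s^4 + s^3 + 155*s^2 - 311*s + 134).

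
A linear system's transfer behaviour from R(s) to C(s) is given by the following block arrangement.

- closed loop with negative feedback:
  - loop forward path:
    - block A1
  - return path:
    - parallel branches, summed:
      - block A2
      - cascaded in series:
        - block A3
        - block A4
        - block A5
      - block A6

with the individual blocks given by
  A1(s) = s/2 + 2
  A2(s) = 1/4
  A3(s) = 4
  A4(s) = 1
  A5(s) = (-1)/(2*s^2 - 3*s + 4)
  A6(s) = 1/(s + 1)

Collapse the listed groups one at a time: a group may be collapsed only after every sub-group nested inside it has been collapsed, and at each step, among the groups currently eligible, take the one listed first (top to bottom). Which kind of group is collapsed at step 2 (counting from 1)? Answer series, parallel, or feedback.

Step 1: combine A3, A4, A5 in series
Step 2: sum the parallel branches A2, (A3*A4*A5), A6
Step 3: feedback reduction of A1, (A2+(A3*A4*A5)+A6)
Step 2: parallel.

Hence the answer: parallel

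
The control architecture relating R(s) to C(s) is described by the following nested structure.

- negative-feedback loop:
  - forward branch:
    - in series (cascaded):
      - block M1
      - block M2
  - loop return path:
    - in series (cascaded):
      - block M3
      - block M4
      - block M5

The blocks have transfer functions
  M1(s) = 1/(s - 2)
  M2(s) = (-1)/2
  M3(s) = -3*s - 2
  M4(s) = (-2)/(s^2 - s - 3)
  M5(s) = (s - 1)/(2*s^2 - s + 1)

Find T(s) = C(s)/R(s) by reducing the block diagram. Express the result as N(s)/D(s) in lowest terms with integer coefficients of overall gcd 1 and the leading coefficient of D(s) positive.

Step 1 - reduce the series chain M1, M2 = (-1)/(2*s - 4)
Step 2 - cascade M3, M4, M5 = (6*s^2 - 2*s - 4)/(2*s^4 - 3*s^3 - 4*s^2 + 2*s - 3)
Step 3 - reduce the feedback loop with forward (M1*M2) and return (M3*M4*M5), giving the overall T(s)

Hence the answer: (-2*s^4 + 3*s^3 + 4*s^2 - 2*s + 3)/(4*s^5 - 14*s^4 + 4*s^3 + 14*s^2 - 12*s + 16)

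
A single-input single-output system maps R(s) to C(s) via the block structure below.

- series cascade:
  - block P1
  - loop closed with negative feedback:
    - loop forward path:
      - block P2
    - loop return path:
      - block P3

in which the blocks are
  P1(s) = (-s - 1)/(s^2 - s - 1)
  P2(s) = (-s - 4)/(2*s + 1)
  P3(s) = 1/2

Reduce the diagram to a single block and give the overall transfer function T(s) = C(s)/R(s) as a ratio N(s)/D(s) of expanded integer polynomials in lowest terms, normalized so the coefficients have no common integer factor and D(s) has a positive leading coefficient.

The answer is (2*s^2 + 10*s + 8)/(3*s^3 - 5*s^2 - s + 2).

Reasoning:
Step 1: reduce the feedback loop with forward P2 and return P3 gives (-2*s - 8)/(3*s - 2)
Step 2: series reduction of P1, [P2/(1+P2*P3)]; the result is T(s) itself (integer coefficients, no common factor, positive leading denominator coefficient)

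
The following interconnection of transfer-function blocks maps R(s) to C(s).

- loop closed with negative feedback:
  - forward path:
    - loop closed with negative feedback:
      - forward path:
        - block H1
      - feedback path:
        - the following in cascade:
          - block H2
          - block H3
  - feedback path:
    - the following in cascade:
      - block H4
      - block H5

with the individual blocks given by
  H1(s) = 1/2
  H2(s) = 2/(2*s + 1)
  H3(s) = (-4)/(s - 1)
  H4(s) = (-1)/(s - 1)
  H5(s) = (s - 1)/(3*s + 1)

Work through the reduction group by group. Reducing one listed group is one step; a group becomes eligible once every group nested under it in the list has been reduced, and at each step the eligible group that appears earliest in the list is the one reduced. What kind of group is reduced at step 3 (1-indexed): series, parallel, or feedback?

Step 1 - cascade H2, H3
Step 2 - collapse the loop (H1 forward, (H2*H3) return)
Step 3 - combine H4, H5 in series
Step 4 - apply the feedback formula to [H1/(1+H1*(H2*H3))], (H4*H5)
So the answer for step 3 is series.

Hence the answer: series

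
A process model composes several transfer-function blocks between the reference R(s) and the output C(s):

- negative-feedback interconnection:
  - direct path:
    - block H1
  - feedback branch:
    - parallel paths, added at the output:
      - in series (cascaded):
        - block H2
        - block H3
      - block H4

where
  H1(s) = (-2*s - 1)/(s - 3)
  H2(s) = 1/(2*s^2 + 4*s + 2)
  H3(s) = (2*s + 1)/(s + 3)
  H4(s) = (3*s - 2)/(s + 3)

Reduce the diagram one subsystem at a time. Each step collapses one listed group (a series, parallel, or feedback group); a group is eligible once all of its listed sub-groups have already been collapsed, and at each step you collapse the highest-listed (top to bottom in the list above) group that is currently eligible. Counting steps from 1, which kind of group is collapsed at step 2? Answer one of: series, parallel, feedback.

1. reduce the series chain H2, H3
2. add (H2*H3), H4 (parallel)
3. apply the feedback formula to H1, ((H2*H3)+H4)
Step 2: parallel.

Answer: parallel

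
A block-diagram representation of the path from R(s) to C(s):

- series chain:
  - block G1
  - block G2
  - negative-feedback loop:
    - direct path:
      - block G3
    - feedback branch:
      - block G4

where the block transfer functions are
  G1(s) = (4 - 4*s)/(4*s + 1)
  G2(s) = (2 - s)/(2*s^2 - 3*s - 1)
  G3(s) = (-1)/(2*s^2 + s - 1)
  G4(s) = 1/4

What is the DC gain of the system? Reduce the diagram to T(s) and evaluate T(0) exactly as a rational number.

First reduce the diagram to T(s).

(1) collapse the loop (G3 forward, G4 return), giving (-4)/(8*s^2 + 4*s - 5)
(2) reduce the series chain G1, G2, [G3/(1+G3*G4)], giving (-16*s^2 + 48*s - 32)/(64*s^5 - 48*s^4 - 136*s^3 + 14*s^2 + 31*s + 5)
Evaluating the step-2 result (the overall T(s)) at s = 0 gives T(0) = -32/5.

Answer: -32/5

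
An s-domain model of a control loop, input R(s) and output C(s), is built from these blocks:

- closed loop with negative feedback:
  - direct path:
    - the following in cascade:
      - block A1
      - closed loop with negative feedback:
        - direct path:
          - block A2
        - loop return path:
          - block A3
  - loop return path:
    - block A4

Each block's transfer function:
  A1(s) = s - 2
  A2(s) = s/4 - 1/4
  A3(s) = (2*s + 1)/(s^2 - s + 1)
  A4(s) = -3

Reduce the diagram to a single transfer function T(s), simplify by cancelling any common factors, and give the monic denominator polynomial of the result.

[1] feedback reduction of A2, A3 = (s^3 - 2*s^2 + 2*s - 1)/(6*s^2 - 5*s + 3)
[2] multiply A1, [A2/(1+A2*A3)] (series) = (s^4 - 4*s^3 + 6*s^2 - 5*s + 2)/(6*s^2 - 5*s + 3)
[3] feedback reduction of (A1*[A2/(1+A2*A3)]), A4 = (-s^4 + 4*s^3 - 6*s^2 + 5*s - 2)/(3*s^4 - 12*s^3 + 12*s^2 - 10*s + 3)
T(s) is the step-3 result (common factors already cancelled). Leading coefficient of the denominator: 3. Divide through by 3 for the monic polynomial.

Final answer: s^4 - 4*s^3 + 4*s^2 - 10*s/3 + 1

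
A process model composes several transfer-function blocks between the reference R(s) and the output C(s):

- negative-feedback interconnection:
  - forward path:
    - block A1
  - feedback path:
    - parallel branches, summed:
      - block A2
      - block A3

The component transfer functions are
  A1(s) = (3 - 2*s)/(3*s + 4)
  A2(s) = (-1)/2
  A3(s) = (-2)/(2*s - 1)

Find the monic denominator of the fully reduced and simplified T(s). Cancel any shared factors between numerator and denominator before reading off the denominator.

Answer: s^2 + 5*s/8 - 17/16

Working:
[1] parallel reduction of A2, A3, giving (-2*s - 3)/(4*s - 2)
[2] feedback reduction of A1, (A2+A3), giving (-8*s^2 + 16*s - 6)/(16*s^2 + 10*s - 17)
That last expression is T(s), already simplified. Scaling its denominator by 1/16 (the reciprocal of the leading coefficient) yields the monic denominator.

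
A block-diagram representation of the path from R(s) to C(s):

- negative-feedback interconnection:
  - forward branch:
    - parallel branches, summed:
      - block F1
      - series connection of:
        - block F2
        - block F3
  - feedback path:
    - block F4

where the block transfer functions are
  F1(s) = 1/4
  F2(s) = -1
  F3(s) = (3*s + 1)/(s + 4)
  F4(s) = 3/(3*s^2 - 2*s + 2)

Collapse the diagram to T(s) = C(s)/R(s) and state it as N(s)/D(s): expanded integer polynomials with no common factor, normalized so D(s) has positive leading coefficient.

Step 1 - reduce the series chain F2, F3 -> (-3*s - 1)/(s + 4)
Step 2 - sum the parallel branches F1, (F2*F3) -> (-11*s)/(4*s + 16)
Step 3 - feedback reduction of (F1+(F2*F3)), F4, which is the overall transfer function T(s) = C(s)/R(s) in lowest terms

Answer: (-33*s^3 + 22*s^2 - 22*s)/(12*s^3 + 40*s^2 - 57*s + 32)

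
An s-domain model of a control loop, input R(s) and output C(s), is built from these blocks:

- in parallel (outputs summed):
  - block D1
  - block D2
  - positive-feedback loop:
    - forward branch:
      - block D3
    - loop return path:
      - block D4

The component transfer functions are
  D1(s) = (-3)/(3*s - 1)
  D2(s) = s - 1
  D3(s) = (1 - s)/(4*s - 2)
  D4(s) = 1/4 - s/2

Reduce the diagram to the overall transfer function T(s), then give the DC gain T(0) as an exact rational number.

Answer: 14/9

Working:
[1] close the feedback loop around D3, D4 = (4*s - 4)/(2*s^2 - 19*s + 9)
[2] parallel reduction of D1, D2, [D3/(1-D3*D4)] = (6*s^4 - 65*s^3 + 111*s^2 - 14*s - 14)/(6*s^3 - 59*s^2 + 46*s - 9)
Evaluating the step-2 result (the overall T(s)) at s = 0 gives T(0) = -14/(-9) = 14/9.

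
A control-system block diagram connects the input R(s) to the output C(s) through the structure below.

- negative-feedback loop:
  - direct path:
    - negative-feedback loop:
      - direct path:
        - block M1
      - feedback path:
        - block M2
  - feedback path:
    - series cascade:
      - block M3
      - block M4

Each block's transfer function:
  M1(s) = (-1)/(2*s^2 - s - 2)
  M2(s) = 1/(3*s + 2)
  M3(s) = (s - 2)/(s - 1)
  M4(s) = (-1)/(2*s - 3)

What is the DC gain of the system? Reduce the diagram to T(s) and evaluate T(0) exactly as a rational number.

Step 1 - feedback reduction of M1, M2; result (-3*s - 2)/(6*s^3 + s^2 - 8*s - 5)
Step 2 - combine M3, M4 in series; result (2 - s)/(2*s^2 - 5*s + 3)
Step 3 - apply the feedback formula to [M1/(1+M1*M2)], (M3*M4); result (-6*s^3 + 11*s^2 + s - 6)/(12*s^5 - 28*s^4 - 3*s^3 + 36*s^2 - 3*s - 19)
Step 3 gives the overall T(s). Then T(0) = -6/(-19) = 6/19.

Answer: 6/19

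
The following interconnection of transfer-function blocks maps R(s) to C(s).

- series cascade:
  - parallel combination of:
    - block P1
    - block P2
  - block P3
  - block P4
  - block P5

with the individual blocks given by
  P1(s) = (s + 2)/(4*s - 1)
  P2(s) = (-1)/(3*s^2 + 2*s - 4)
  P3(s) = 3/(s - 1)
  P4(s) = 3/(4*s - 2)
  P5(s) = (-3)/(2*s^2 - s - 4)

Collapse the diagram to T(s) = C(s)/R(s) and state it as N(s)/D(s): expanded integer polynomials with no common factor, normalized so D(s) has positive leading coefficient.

First reduce the diagram to T(s).

Step 1. reduce the parallel group P1, P2; result (3*s^3 + 8*s^2 - 4*s - 7)/(12*s^3 + 5*s^2 - 18*s + 4)
Step 2. combine (P1+P2), P3, P4, P5 in series, which is the overall transfer function T(s) = C(s)/R(s) in lowest terms

Answer: (-81*s^2 - 297*s - 189)/(96*s^6 - 56*s^5 - 352*s^4 + 202*s^3 + 260*s^2 - 200*s + 32)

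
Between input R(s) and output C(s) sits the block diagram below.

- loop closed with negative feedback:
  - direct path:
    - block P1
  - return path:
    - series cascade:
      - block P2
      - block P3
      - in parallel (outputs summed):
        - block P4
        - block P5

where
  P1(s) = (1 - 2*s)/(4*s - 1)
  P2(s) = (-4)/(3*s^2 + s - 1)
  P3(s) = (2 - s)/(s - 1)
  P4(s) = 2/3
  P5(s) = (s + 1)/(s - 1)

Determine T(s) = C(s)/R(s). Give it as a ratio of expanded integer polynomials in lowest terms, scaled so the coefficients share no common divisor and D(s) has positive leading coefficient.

First reduce the diagram to T(s).

Step 1 - reduce the parallel group P4, P5, giving (5*s + 1)/(3*s - 3)
Step 2 - combine P2, P3, (P4+P5) in series, giving (20*s^2 - 36*s - 8)/(9*s^4 - 15*s^3 + 9*s - 3)
Step 3 - close the feedback loop around P1, (P2*P3*(P4+P5)): this yields T(s), and no further normalization is needed

Answer: (-18*s^5 + 39*s^4 - 15*s^3 - 18*s^2 + 15*s - 3)/(36*s^5 - 69*s^4 - 25*s^3 + 128*s^2 - 41*s - 5)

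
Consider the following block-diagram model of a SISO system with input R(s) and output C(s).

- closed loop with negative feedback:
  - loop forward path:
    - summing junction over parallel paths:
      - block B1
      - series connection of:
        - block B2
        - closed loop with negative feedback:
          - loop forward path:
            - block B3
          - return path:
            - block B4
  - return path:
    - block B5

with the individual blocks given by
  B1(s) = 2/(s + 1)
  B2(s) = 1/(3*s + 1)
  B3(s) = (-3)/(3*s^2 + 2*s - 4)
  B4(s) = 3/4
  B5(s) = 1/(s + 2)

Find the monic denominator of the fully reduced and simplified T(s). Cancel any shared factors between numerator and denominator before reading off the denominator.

Step 1 - feedback reduction of B3, B4: (-12)/(12*s^2 + 8*s - 25)
Step 2 - multiply B2, [B3/(1+B3*B4)] (series): (-12)/(36*s^3 + 36*s^2 - 67*s - 25)
Step 3 - parallel reduction of B1, (B2*[B3/(1+B3*B4)]): (72*s^3 + 72*s^2 - 146*s - 62)/(36*s^4 + 72*s^3 - 31*s^2 - 92*s - 25)
Step 4 - reduce the feedback loop with forward (B1+(B2*[B3/(1+B3*B4)])) and return B5: (72*s^4 + 216*s^3 - 2*s^2 - 354*s - 124)/(36*s^5 + 144*s^4 + 185*s^3 - 82*s^2 - 355*s - 112)
T(s) is the step-4 result (common factors already cancelled). Leading coefficient of the denominator: 36. Divide through by 36 for the monic polynomial.

Answer: s^5 + 4*s^4 + 185*s^3/36 - 41*s^2/18 - 355*s/36 - 28/9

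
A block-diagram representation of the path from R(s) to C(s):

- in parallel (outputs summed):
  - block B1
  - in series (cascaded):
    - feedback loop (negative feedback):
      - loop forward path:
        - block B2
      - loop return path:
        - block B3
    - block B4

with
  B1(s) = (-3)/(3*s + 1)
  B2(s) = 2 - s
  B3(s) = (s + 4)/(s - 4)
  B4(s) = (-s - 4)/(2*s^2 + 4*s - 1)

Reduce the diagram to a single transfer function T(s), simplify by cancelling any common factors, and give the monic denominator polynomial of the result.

Step 1: reduce the feedback loop with forward B2 and return B3, giving (s^2 - 6*s + 8)/(s^2 + s - 4)
Step 2: cascade [B2/(1+B2*B3)], B4, giving (-s^3 + 2*s^2 + 16*s - 32)/(2*s^4 + 6*s^3 - 5*s^2 - 17*s + 4)
Step 3: sum the parallel branches B1, ([B2/(1+B2*B3)]*B4), giving (-9*s^4 - 13*s^3 + 65*s^2 - 29*s - 44)/(6*s^5 + 20*s^4 - 9*s^3 - 56*s^2 - 5*s + 4)
Step 3 gives the fully reduced T(s), with no common factor left to cancel. The denominator's leading coefficient is 6, so divide each of its coefficients by 6 to get the monic form.

Answer: s^5 + 10*s^4/3 - 3*s^3/2 - 28*s^2/3 - 5*s/6 + 2/3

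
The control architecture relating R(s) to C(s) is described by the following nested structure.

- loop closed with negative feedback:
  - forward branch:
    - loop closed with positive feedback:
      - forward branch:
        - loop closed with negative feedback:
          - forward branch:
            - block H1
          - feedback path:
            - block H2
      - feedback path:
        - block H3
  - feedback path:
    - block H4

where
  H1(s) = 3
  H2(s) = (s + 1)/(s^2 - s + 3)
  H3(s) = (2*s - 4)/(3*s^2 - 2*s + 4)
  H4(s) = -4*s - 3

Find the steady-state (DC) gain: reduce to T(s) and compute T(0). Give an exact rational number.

1. reduce the feedback loop with forward H1 and return H2: (3*s^2 - 3*s + 9)/(s^2 + 2*s + 6)
2. collapse the loop ([H1/(1+H1*H2)] forward, H3 return): (9*s^4 - 15*s^3 + 45*s^2 - 30*s + 36)/(3*s^4 - 2*s^3 + 36*s^2 - 34*s + 60)
3. feedback reduction of [[H1/(1+H1*H2)]/(1-[H1/(1+H1*H2)]*H3)], H4: (-9*s^4 + 15*s^3 - 45*s^2 + 30*s - 36)/(36*s^5 - 36*s^4 + 137*s^3 - 21*s^2 + 88*s + 48)
Evaluating the step-3 result (the overall T(s)) at s = 0 gives T(0) = -36/48 = -3/4.

Answer: -3/4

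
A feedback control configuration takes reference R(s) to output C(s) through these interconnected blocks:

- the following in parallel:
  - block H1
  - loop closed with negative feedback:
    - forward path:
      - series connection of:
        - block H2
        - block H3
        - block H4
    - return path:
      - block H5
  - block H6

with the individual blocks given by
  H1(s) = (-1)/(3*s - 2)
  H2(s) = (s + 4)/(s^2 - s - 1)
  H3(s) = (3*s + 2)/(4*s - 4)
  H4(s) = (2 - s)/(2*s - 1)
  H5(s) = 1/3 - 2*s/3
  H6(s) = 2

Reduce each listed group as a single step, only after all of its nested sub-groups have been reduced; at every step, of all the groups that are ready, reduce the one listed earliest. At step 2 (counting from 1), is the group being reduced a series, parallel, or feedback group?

Reducing step by step:

Step 1: combine H2, H3, H4 in series
Step 2: reduce the feedback loop with forward (H2*H3*H4) and return H5
Step 3: reduce the parallel group H1, [(H2*H3*H4)/(1+(H2*H3*H4)*H5)], H6
So the answer for step 2 is feedback.

Answer: feedback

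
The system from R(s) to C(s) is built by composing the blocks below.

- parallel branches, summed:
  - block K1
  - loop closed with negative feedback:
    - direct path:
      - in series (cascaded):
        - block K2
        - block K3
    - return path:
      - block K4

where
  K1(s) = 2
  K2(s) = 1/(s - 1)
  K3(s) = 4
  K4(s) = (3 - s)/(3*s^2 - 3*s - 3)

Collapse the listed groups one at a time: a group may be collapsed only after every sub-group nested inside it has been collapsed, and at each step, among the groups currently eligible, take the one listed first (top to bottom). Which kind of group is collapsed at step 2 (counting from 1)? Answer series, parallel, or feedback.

1. multiply K2, K3 (series)
2. close the feedback loop around (K2*K3), K4
3. add K1, [(K2*K3)/(1+(K2*K3)*K4)] (parallel)
So the answer for step 2 is feedback.

Answer: feedback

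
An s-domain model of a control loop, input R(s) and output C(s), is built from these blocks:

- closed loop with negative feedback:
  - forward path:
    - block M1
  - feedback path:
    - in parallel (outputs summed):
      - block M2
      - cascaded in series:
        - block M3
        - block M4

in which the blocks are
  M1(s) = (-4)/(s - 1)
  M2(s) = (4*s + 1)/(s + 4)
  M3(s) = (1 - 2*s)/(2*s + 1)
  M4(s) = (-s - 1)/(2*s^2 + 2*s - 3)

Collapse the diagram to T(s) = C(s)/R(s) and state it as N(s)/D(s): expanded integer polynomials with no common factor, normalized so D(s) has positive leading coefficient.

1. multiply M3, M4 (series); result (2*s^2 + s - 1)/(4*s^3 + 6*s^2 - 4*s - 3)
2. reduce the parallel group M2, (M3*M4); result (16*s^4 + 30*s^3 - s^2 - 13*s - 7)/(4*s^4 + 22*s^3 + 20*s^2 - 19*s - 12)
3. reduce the feedback loop with forward M1 and return (M2+(M3*M4)) - this is the overall T(s), already in the required normalized form

Answer: (-16*s^4 - 88*s^3 - 80*s^2 + 76*s + 48)/(4*s^5 - 46*s^4 - 122*s^3 - 35*s^2 + 59*s + 40)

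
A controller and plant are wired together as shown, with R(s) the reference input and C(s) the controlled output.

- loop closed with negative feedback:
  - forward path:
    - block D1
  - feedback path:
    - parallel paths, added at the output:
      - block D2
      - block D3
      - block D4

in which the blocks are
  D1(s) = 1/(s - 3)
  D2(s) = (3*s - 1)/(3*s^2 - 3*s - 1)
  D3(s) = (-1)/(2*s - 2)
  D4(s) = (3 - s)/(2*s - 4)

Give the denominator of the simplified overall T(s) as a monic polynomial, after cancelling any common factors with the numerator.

The answer is s^5 - 15*s^4/2 + 59*s^3/3 - 121*s^2/6 + 16*s/3 + 3/2.

Reasoning:
Step 1: reduce the parallel group D2, D3, D4 = (-3*s^4 + 18*s^3 - 31*s^2 + 18*s - 3)/(6*s^4 - 24*s^3 + 28*s^2 - 6*s - 4)
Step 2: apply the feedback formula to D1, (D2+D3+D4) = (6*s^4 - 24*s^3 + 28*s^2 - 6*s - 4)/(6*s^5 - 45*s^4 + 118*s^3 - 121*s^2 + 32*s + 9)
T(s) is the step-2 result (common factors already cancelled). Leading coefficient of the denominator: 6. Divide through by 6 for the monic polynomial.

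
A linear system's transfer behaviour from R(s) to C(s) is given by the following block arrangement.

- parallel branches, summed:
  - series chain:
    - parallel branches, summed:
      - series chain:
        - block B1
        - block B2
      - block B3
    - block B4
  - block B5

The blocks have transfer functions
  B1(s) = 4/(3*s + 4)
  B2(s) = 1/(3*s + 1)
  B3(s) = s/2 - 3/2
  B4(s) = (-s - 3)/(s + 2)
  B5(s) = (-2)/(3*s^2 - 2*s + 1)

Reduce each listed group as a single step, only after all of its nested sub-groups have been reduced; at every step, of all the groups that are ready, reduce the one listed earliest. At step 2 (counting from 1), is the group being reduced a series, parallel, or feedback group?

Step 1. multiply B1, B2 (series)
Step 2. add (B1*B2), B3 (parallel)
Step 3. multiply ((B1*B2)+B3), B4 (series)
Step 4. parallel reduction of (((B1*B2)+B3)*B4), B5
At step 2 the group reduced is parallel.

Final answer: parallel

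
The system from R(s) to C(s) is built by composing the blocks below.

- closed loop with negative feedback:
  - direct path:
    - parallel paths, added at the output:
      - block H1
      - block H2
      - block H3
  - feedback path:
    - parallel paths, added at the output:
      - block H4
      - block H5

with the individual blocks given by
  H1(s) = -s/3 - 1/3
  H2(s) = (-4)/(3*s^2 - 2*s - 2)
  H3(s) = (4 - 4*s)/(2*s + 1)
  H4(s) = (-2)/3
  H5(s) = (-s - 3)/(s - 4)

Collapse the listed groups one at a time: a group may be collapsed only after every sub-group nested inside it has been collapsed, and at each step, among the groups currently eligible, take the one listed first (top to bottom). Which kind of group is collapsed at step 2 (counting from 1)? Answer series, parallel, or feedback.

Step 1. reduce the parallel group H1, H2, H3
Step 2. parallel reduction of H4, H5
Step 3. reduce the feedback loop with forward (H1+H2+H3) and return (H4+H5)
Step 2: parallel.

Answer: parallel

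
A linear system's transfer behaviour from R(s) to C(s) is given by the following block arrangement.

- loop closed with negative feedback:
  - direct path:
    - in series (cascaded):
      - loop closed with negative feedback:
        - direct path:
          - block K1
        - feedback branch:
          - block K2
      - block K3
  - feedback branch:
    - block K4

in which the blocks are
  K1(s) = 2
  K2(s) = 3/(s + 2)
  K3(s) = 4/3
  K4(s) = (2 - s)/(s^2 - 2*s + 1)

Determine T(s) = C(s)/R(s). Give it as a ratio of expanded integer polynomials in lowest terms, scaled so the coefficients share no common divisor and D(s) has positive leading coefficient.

Reducing step by step:

1. feedback reduction of K1, K2, giving (2*s + 4)/(s + 8)
2. multiply [K1/(1+K1*K2)], K3 (series), giving (8*s + 16)/(3*s + 24)
3. reduce the feedback loop with forward ([K1/(1+K1*K2)]*K3) and return K4: this yields T(s), and no further normalization is needed

Answer: (8*s^3 - 24*s + 16)/(3*s^3 + 10*s^2 - 45*s + 56)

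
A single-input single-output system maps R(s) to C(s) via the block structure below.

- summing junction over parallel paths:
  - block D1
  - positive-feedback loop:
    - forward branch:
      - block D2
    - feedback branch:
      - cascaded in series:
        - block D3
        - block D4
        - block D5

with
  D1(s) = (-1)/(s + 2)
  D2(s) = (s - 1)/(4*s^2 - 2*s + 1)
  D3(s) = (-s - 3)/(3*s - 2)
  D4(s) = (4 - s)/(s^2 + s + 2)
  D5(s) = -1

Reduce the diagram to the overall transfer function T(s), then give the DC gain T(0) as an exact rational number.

(1) series reduction of D3, D4, D5 = (-s^2 + s + 12)/(3*s^3 + s^2 + 4*s - 4)
(2) collapse the loop (D2 forward, (D3*D4*D5) return) = (3*s^4 - 2*s^3 + 3*s^2 - 8*s + 4)/(12*s^5 - 2*s^4 + 18*s^3 - 25*s^2 + s + 8)
(3) add D1, [D2/(1-D2*(D3*D4*D5))] (parallel) = (-9*s^5 + 6*s^4 - 19*s^3 + 23*s^2 - 13*s)/(12*s^6 + 22*s^5 + 14*s^4 + 11*s^3 - 49*s^2 + 10*s + 16)
That last expression is T(s); at s = 0 only the constant terms survive, so T(0) = 0/16 = 0.

Therefore the answer is 0.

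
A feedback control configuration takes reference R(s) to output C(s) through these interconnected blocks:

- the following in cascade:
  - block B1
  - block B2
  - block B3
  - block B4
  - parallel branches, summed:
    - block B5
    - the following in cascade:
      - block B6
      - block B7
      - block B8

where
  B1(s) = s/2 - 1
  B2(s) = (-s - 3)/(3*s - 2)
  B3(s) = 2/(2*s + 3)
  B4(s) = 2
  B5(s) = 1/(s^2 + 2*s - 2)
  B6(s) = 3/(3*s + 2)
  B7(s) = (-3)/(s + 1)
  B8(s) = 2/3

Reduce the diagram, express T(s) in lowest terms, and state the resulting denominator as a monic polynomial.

First reduce the diagram to T(s).

Step 1 - cascade B6, B7, B8; result (-6)/(3*s^2 + 5*s + 2)
Step 2 - parallel reduction of B5, (B6*B7*B8); result (-3*s^2 - 7*s + 14)/(3*s^4 + 11*s^3 + 6*s^2 - 6*s - 4)
Step 3 - reduce the series chain B1, B2, B3, B4, (B5+(B6*B7*B8)); result (6*s^4 + 20*s^3 - 50*s^2 - 112*s + 168)/(18*s^6 + 81*s^5 + 73*s^4 - 72*s^3 - 90*s^2 + 16*s + 24)
The result of step 3 is T(s) in lowest terms. Its denominator has leading coefficient 18; dividing the denominator through by 18 makes it monic.

Answer: s^6 + 9*s^5/2 + 73*s^4/18 - 4*s^3 - 5*s^2 + 8*s/9 + 4/3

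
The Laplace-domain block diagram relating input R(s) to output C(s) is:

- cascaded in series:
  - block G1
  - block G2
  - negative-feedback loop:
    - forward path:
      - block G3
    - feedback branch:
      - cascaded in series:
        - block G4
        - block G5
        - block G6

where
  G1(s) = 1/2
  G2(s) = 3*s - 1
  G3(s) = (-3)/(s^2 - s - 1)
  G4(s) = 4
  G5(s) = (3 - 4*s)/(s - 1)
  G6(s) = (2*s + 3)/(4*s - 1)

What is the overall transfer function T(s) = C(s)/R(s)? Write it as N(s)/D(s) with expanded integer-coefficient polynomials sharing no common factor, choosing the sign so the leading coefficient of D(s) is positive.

1. combine G4, G5, G6 in series; result (-32*s^2 - 24*s + 36)/(4*s^2 - 5*s + 1)
2. collapse the loop (G3 forward, (G4*G5*G6) return); result (-12*s^2 + 15*s - 3)/(4*s^4 - 9*s^3 + 98*s^2 + 76*s - 109)
3. combine G1, G2, [G3/(1+G3*(G4*G5*G6))] in series - this is the overall T(s), already in the required normalized form

Final answer: (-36*s^3 + 57*s^2 - 24*s + 3)/(8*s^4 - 18*s^3 + 196*s^2 + 152*s - 218)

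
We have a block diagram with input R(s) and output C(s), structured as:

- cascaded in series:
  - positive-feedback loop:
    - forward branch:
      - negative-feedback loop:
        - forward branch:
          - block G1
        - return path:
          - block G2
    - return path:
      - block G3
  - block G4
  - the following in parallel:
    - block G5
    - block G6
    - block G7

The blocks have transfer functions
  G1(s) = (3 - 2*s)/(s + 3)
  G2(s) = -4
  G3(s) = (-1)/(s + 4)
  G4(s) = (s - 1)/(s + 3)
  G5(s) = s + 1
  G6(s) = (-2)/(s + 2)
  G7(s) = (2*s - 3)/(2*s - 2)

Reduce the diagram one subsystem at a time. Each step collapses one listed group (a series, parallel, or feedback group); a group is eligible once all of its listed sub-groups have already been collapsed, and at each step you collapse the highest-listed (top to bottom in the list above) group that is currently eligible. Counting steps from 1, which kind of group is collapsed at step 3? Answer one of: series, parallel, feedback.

Step 1: feedback reduction of G1, G2
Step 2: close the feedback loop around [G1/(1+G1*G2)], G3
Step 3: reduce the parallel group G5, G6, G7
Step 4: reduce the series chain [[G1/(1+G1*G2)]/(1-[G1/(1+G1*G2)]*G3)], G4, (G5+G6+G7)
So the answer for step 3 is parallel.

Answer: parallel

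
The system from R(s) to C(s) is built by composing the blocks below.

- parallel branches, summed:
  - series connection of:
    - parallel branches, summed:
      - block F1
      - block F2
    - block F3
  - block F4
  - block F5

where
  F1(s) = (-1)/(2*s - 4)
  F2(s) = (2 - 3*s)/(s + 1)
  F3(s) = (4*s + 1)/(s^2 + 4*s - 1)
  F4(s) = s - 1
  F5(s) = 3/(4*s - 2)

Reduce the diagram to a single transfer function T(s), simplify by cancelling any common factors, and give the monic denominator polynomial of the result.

1. add F1, F2 (parallel); result (-6*s^2 + 15*s - 9)/(2*s^2 - 2*s - 4)
2. combine (F1+F2), F3 in series; result (-24*s^3 + 54*s^2 - 21*s - 9)/(2*s^4 + 6*s^3 - 14*s^2 - 14*s + 4)
3. reduce the parallel group ((F1+F2)*F3), F4, F5; result (4*s^6 + 6*s^5 - 89*s^4 + 161*s^3 - 81*s^2 - 44*s + 19)/(4*s^5 + 10*s^4 - 34*s^3 - 14*s^2 + 22*s - 4)
T(s) is the step-3 result (common factors already cancelled). Leading coefficient of the denominator: 4. Divide through by 4 for the monic polynomial.

Hence the answer: s^5 + 5*s^4/2 - 17*s^3/2 - 7*s^2/2 + 11*s/2 - 1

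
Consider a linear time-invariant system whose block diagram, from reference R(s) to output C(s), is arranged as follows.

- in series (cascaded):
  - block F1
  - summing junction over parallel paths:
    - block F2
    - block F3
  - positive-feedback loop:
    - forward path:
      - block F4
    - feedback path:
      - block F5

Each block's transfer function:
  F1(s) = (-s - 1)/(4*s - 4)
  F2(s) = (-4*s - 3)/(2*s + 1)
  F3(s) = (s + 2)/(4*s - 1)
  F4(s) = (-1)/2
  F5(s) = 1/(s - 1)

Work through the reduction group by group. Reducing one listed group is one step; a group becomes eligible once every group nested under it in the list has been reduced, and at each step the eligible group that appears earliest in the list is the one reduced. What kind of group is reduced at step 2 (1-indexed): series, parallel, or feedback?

Step 1. reduce the parallel group F2, F3
Step 2. feedback reduction of F4, F5
Step 3. reduce the series chain F1, (F2+F3), [F4/(1-F4*F5)]
So the answer for step 2 is feedback.

Hence the answer: feedback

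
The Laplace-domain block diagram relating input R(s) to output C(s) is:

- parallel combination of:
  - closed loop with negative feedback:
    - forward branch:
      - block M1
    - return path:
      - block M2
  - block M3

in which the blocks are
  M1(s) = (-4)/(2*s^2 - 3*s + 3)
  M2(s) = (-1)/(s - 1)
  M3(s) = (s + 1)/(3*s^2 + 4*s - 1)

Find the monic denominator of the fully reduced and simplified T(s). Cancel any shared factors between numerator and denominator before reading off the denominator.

Step 1: feedback reduction of M1, M2 = (4 - 4*s)/(2*s^3 - 5*s^2 + 6*s + 1)
Step 2: parallel reduction of [M1/(1+M1*M2)], M3 = (2*s^4 - 15*s^3 - 3*s^2 + 27*s - 3)/(6*s^5 - 7*s^4 - 4*s^3 + 32*s^2 - 2*s - 1)
Step 2 gives the fully reduced T(s), with no common factor left to cancel. The denominator's leading coefficient is 6, so divide each of its coefficients by 6 to get the monic form.

Therefore the answer is s^5 - 7*s^4/6 - 2*s^3/3 + 16*s^2/3 - s/3 - 1/6.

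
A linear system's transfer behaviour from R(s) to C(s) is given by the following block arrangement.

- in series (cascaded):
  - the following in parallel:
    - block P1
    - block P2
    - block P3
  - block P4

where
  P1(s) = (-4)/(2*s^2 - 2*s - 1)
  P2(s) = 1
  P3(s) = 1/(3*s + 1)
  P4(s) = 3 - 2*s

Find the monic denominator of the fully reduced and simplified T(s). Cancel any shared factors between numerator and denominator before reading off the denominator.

First reduce the diagram to T(s).

Step 1 - combine P1, P2, P3 in parallel, giving (6*s^3 - 2*s^2 - 19*s - 6)/(6*s^3 - 4*s^2 - 5*s - 1)
Step 2 - series reduction of (P1+P2+P3), P4, giving (-12*s^4 + 22*s^3 + 32*s^2 - 45*s - 18)/(6*s^3 - 4*s^2 - 5*s - 1)
That last expression is T(s), already simplified. Scaling its denominator by 1/6 (the reciprocal of the leading coefficient) yields the monic denominator.

Answer: s^3 - 2*s^2/3 - 5*s/6 - 1/6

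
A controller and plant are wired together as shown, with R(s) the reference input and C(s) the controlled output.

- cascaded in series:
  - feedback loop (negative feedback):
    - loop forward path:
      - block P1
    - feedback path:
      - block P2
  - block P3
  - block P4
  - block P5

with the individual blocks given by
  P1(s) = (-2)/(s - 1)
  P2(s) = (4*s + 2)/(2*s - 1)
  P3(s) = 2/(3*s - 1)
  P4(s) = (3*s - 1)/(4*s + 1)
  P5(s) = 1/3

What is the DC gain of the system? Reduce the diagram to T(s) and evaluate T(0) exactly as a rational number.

First reduce the diagram to T(s).

[1] reduce the feedback loop with forward P1 and return P2; result (2 - 4*s)/(2*s^2 - 11*s - 3)
[2] reduce the series chain [P1/(1+P1*P2)], P3, P4, P5; result (4 - 8*s)/(24*s^3 - 126*s^2 - 69*s - 9)
DC gain: substitute s = 0 into T(s) from step 2: T(0) = 4/(-9) = -4/9.

Answer: -4/9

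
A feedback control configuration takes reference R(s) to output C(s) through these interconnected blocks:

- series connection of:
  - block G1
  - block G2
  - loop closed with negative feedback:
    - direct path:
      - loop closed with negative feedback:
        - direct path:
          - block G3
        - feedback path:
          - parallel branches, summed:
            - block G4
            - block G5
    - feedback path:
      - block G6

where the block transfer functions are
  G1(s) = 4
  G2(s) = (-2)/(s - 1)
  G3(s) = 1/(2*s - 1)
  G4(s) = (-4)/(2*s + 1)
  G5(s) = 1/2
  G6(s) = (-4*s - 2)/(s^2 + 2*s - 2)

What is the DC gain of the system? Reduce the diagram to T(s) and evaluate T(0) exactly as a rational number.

First reduce the diagram to T(s).

(1) sum the parallel branches G4, G5: (2*s - 7)/(4*s + 2)
(2) feedback reduction of G3, (G4+G5): (4*s + 2)/(8*s^2 + 2*s - 9)
(3) collapse the loop ([G3/(1+G3*(G4+G5))] forward, G6 return): (4*s^3 + 10*s^2 - 4*s - 4)/(8*s^4 + 18*s^3 - 37*s^2 - 38*s + 14)
(4) series reduction of G1, G2, [[G3/(1+G3*(G4+G5))]/(1+[G3/(1+G3*(G4+G5))]*G6)]: (-32*s^3 - 80*s^2 + 32*s + 32)/(8*s^5 + 10*s^4 - 55*s^3 - s^2 + 52*s - 14)
DC gain: substitute s = 0 into T(s) from step 4: T(0) = 32/(-14) = -16/7.

Answer: -16/7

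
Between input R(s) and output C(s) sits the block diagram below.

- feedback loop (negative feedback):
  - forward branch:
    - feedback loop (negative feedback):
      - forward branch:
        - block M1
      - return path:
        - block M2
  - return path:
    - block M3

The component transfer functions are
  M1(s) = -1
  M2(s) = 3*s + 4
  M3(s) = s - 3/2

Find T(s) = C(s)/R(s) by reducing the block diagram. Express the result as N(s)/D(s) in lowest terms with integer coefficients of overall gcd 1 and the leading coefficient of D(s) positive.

1. close the feedback loop around M1, M2: 1/(3*s + 3)
2. feedback reduction of [M1/(1+M1*M2)], M3, which is the overall transfer function T(s) = C(s)/R(s) in lowest terms

Final answer: 2/(8*s + 3)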